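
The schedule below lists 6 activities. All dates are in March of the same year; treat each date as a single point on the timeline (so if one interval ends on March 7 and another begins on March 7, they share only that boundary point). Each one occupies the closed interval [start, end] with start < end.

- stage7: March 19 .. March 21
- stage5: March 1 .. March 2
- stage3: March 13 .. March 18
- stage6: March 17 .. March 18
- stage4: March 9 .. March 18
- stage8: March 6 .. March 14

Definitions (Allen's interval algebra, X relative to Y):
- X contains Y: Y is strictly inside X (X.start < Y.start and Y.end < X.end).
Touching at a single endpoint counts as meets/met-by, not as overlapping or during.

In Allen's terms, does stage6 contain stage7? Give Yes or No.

stage6 = [March 17, March 18], stage7 = [March 19, March 21].
Actual relation of stage6 to stage7: before.
Asked whether 'contains' holds → No.

No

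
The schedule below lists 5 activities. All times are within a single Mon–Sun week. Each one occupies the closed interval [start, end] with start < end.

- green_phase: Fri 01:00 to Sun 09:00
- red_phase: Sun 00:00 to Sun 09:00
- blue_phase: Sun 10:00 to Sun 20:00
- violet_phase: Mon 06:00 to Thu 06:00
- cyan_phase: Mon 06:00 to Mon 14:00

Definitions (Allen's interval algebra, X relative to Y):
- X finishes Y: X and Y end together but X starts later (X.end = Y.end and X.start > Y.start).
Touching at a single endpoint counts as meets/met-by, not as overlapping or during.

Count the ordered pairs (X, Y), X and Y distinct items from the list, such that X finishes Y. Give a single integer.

Checking all 20 ordered pairs for relation 'finishes'; matching pairs in alphabetical order:
(red_phase, green_phase): red_phase finishes green_phase ✓
Count: 1.

1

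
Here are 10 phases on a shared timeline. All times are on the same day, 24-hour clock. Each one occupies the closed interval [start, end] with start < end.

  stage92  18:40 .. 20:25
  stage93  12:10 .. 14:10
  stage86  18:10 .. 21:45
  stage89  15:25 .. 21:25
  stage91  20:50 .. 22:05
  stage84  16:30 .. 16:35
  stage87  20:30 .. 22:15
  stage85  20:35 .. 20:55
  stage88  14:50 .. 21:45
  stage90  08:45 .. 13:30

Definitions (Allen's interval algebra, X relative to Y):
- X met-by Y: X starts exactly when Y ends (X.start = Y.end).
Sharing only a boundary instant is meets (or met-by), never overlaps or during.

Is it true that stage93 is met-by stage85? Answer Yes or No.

No

stage93 = [12:10, 14:10], stage85 = [20:35, 20:55].
Actual relation of stage93 to stage85: before.
Asked whether 'met-by' holds → No.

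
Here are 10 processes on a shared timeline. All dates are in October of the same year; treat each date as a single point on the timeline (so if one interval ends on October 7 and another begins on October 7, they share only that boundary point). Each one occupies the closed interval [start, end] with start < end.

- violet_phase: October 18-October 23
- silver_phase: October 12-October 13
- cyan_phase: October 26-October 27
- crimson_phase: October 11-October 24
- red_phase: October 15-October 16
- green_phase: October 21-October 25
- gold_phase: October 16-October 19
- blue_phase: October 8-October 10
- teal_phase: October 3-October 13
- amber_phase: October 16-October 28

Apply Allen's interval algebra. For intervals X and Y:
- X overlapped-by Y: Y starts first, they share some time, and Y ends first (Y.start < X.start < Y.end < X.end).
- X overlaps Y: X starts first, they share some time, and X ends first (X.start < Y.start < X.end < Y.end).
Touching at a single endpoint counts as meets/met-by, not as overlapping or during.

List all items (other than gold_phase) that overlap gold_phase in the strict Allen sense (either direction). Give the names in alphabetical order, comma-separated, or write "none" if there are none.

violet_phase

Target gold_phase = [October 16, October 19].
amber_phase [October 16, October 28] → started-by → no.
blue_phase [October 8, October 10] → before → no.
crimson_phase [October 11, October 24] → contains → no.
cyan_phase [October 26, October 27] → after → no.
green_phase [October 21, October 25] → after → no.
red_phase [October 15, October 16] → meets → no.
silver_phase [October 12, October 13] → before → no.
teal_phase [October 3, October 13] → before → no.
violet_phase [October 18, October 23] → overlapped-by → yes.
Result: violet_phase.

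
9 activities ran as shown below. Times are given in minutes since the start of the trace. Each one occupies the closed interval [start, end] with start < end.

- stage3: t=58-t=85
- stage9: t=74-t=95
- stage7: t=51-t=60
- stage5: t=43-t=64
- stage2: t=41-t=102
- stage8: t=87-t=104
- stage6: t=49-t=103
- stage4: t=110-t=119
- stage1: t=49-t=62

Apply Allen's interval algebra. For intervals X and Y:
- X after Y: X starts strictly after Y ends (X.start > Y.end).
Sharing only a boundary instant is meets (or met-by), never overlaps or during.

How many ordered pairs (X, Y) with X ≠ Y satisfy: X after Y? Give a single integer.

Checking all 72 ordered pairs for relation 'after'; matching pairs in alphabetical order:
(stage4, stage1): stage4 after stage1 ✓
(stage4, stage2): stage4 after stage2 ✓
(stage4, stage3): stage4 after stage3 ✓
(stage4, stage5): stage4 after stage5 ✓
(stage4, stage6): stage4 after stage6 ✓
(stage4, stage7): stage4 after stage7 ✓
(stage4, stage8): stage4 after stage8 ✓
(stage4, stage9): stage4 after stage9 ✓
(stage8, stage1): stage8 after stage1 ✓
(stage8, stage3): stage8 after stage3 ✓
(stage8, stage5): stage8 after stage5 ✓
(stage8, stage7): stage8 after stage7 ✓
(stage9, stage1): stage9 after stage1 ✓
(stage9, stage5): stage9 after stage5 ✓
(stage9, stage7): stage9 after stage7 ✓
Count: 15.

15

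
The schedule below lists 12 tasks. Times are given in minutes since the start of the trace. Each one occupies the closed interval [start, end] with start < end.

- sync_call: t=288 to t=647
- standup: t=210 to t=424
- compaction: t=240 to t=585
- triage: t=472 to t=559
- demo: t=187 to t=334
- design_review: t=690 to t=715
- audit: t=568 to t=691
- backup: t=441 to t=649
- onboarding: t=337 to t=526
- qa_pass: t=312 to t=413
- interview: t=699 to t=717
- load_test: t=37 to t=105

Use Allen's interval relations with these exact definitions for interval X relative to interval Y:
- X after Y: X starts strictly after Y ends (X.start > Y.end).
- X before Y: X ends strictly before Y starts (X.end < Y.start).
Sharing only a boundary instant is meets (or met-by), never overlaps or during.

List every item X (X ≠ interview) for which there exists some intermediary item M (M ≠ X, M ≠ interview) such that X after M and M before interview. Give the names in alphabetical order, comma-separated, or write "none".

audit, backup, compaction, demo, design_review, onboarding, qa_pass, standup, sync_call, triage

Target interview = [t=699, t=717].
Intermediaries M with M before interview: audit, backup, compaction, demo, load_test, onboarding, qa_pass, standup, sync_call, triage.
Via audit — items with X after audit: none.
Via backup — items with X after backup: design_review.
Via compaction — items with X after compaction: design_review.
Via demo — items with X after demo: audit, backup, design_review, onboarding, triage.
Via load_test — items with X after load_test: audit, backup, compaction, demo, design_review, onboarding, qa_pass, standup, sync_call, triage.
Via onboarding — items with X after onboarding: audit, design_review.
Via qa_pass — items with X after qa_pass: audit, backup, design_review, triage.
Via standup — items with X after standup: audit, backup, design_review, triage.
Via sync_call — items with X after sync_call: design_review.
Via triage — items with X after triage: audit, design_review.
Union: audit, backup, compaction, demo, design_review, onboarding, qa_pass, standup, sync_call, triage.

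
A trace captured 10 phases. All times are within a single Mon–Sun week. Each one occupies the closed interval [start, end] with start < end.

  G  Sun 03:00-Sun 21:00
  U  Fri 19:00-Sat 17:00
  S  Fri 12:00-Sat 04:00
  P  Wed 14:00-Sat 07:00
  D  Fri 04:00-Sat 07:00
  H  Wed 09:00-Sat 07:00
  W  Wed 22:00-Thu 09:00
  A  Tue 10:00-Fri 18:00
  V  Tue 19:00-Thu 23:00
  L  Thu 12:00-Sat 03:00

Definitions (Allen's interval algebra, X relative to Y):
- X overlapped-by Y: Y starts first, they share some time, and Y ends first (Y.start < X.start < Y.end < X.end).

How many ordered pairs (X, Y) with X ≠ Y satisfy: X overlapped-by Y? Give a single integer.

15

Checking all 90 ordered pairs for relation 'overlapped-by'; matching pairs in alphabetical order:
(D, A): D overlapped-by A ✓
(D, L): D overlapped-by L ✓
(H, A): H overlapped-by A ✓
(H, V): H overlapped-by V ✓
(L, A): L overlapped-by A ✓
(L, V): L overlapped-by V ✓
(P, A): P overlapped-by A ✓
(P, V): P overlapped-by V ✓
(S, A): S overlapped-by A ✓
(S, L): S overlapped-by L ✓
(U, D): U overlapped-by D ✓
(U, H): U overlapped-by H ✓
(U, L): U overlapped-by L ✓
(U, P): U overlapped-by P ✓
(U, S): U overlapped-by S ✓
Count: 15.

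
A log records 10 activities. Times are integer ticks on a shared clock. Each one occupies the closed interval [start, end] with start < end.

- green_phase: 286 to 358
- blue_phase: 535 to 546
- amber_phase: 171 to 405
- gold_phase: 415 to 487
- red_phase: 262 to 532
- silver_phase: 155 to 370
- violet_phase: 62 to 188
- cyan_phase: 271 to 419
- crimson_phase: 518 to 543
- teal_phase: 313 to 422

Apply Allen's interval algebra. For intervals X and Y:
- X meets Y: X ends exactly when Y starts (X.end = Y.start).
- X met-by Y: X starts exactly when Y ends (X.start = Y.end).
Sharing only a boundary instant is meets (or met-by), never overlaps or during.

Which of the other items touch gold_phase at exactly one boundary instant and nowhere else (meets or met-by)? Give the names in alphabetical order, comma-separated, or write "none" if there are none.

none

Target gold_phase = [415, 487].
amber_phase [171, 405] → before → no.
blue_phase [535, 546] → after → no.
crimson_phase [518, 543] → after → no.
cyan_phase [271, 419] → overlaps → no.
green_phase [286, 358] → before → no.
red_phase [262, 532] → contains → no.
silver_phase [155, 370] → before → no.
teal_phase [313, 422] → overlaps → no.
violet_phase [62, 188] → before → no.
Result: none.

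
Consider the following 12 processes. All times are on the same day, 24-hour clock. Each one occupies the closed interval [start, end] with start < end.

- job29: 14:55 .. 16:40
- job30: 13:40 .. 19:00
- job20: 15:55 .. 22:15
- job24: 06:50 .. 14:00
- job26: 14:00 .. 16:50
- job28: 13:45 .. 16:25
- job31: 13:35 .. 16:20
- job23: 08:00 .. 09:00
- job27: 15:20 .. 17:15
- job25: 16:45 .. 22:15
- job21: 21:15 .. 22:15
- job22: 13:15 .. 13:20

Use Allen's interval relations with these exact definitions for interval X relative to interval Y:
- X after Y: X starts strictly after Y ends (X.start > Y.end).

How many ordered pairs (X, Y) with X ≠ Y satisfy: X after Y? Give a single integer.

Checking all 132 ordered pairs for relation 'after'; matching pairs in alphabetical order:
(job20, job22): job20 after job22 ✓
(job20, job23): job20 after job23 ✓
(job20, job24): job20 after job24 ✓
(job21, job22): job21 after job22 ✓
(job21, job23): job21 after job23 ✓
(job21, job24): job21 after job24 ✓
(job21, job26): job21 after job26 ✓
(job21, job27): job21 after job27 ✓
(job21, job28): job21 after job28 ✓
(job21, job29): job21 after job29 ✓
(job21, job30): job21 after job30 ✓
(job21, job31): job21 after job31 ✓
(job22, job23): job22 after job23 ✓
(job25, job22): job25 after job22 ✓
(job25, job23): job25 after job23 ✓
(job25, job24): job25 after job24 ✓
(job25, job28): job25 after job28 ✓
(job25, job29): job25 after job29 ✓
(job25, job31): job25 after job31 ✓
(job26, job22): job26 after job22 ✓
(job26, job23): job26 after job23 ✓
(job27, job22): job27 after job22 ✓
(job27, job23): job27 after job23 ✓
(job27, job24): job27 after job24 ✓
... plus 9 further pairs not listed.
Count: 33.

33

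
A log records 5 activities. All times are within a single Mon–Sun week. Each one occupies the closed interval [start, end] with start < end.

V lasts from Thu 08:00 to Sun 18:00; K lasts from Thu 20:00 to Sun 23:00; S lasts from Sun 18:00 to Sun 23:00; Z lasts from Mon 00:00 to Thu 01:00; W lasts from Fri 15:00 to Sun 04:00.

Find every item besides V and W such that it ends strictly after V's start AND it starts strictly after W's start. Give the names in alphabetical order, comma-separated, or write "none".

Conditions: its end is strictly after V's start (X.end > Thu 08:00) AND its start is strictly after W's start (X.start > Fri 15:00).
K: end Sun 23:00 > Thu 08:00? ✓; start Thu 20:00 > Fri 15:00? ✗ → no.
S: end Sun 23:00 > Thu 08:00? ✓; start Sun 18:00 > Fri 15:00? ✓ → yes.
Z: end Thu 01:00 > Thu 08:00? ✗; start Mon 00:00 > Fri 15:00? ✗ → no.
Result: S.

S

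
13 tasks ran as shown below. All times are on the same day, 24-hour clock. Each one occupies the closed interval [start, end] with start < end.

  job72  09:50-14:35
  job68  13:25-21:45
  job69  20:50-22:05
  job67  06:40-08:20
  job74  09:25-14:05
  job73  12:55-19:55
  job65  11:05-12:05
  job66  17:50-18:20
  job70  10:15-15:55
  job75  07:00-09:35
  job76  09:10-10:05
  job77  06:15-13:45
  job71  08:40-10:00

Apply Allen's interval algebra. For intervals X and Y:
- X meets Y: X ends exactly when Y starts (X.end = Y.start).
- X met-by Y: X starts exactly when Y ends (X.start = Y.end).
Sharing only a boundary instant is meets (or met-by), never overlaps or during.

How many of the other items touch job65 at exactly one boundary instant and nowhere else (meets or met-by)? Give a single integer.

0

Target job65 = [11:05, 12:05].
job66 [17:50, 18:20] → after → no.
job67 [06:40, 08:20] → before → no.
job68 [13:25, 21:45] → after → no.
job69 [20:50, 22:05] → after → no.
job70 [10:15, 15:55] → contains → no.
job71 [08:40, 10:00] → before → no.
job72 [09:50, 14:35] → contains → no.
job73 [12:55, 19:55] → after → no.
job74 [09:25, 14:05] → contains → no.
job75 [07:00, 09:35] → before → no.
job76 [09:10, 10:05] → before → no.
job77 [06:15, 13:45] → contains → no.
Total: 0.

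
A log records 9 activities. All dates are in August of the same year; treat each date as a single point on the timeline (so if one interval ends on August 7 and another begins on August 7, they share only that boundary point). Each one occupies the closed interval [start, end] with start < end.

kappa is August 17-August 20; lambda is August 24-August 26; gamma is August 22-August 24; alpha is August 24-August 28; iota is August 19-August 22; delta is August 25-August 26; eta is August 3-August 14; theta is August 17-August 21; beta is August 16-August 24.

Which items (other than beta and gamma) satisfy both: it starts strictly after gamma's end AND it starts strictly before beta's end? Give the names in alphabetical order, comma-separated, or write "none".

none

Conditions: its start is strictly after gamma's end (X.start > August 24) AND its start is strictly before beta's end (X.start < August 24).
alpha: start August 24 > August 24? ✗; start August 24 < August 24? ✗ → no.
delta: start August 25 > August 24? ✓; start August 25 < August 24? ✗ → no.
eta: start August 3 > August 24? ✗; start August 3 < August 24? ✓ → no.
iota: start August 19 > August 24? ✗; start August 19 < August 24? ✓ → no.
kappa: start August 17 > August 24? ✗; start August 17 < August 24? ✓ → no.
lambda: start August 24 > August 24? ✗; start August 24 < August 24? ✗ → no.
theta: start August 17 > August 24? ✗; start August 17 < August 24? ✓ → no.
Result: none.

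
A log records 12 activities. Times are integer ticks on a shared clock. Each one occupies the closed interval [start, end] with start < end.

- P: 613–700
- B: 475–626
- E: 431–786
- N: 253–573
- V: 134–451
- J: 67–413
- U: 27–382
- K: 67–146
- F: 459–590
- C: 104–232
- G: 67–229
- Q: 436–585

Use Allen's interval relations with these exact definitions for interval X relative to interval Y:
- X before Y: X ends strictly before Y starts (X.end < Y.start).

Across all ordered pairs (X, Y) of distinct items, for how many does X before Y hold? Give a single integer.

Checking all 132 ordered pairs for relation 'before'; matching pairs in alphabetical order:
(C, B): C before B ✓
(C, E): C before E ✓
(C, F): C before F ✓
(C, N): C before N ✓
(C, P): C before P ✓
(C, Q): C before Q ✓
(F, P): F before P ✓
(G, B): G before B ✓
(G, E): G before E ✓
(G, F): G before F ✓
(G, N): G before N ✓
(G, P): G before P ✓
(G, Q): G before Q ✓
(J, B): J before B ✓
(J, E): J before E ✓
(J, F): J before F ✓
(J, P): J before P ✓
(J, Q): J before Q ✓
(K, B): K before B ✓
(K, E): K before E ✓
(K, F): K before F ✓
(K, N): K before N ✓
(K, P): K before P ✓
(K, Q): K before Q ✓
... plus 10 further pairs not listed.
Count: 34.

34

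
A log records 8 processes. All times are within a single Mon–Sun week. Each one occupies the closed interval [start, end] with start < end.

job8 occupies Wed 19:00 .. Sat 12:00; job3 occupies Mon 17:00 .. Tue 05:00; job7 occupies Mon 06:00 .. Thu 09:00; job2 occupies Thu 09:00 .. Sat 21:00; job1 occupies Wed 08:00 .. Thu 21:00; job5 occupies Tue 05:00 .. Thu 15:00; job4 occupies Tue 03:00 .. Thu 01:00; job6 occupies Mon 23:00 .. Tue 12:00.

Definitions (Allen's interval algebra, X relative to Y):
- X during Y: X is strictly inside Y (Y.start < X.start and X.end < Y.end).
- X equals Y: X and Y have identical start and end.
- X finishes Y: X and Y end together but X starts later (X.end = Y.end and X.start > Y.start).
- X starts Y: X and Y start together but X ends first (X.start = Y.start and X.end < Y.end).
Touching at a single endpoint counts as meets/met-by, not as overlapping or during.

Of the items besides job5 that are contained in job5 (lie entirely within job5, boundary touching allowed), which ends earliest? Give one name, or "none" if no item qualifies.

Target job5 = [Tue 05:00, Thu 15:00].
job1 [Wed 08:00, Thu 21:00] → overlapped-by → excluded.
job2 [Thu 09:00, Sat 21:00] → overlapped-by → excluded.
job3 [Mon 17:00, Tue 05:00] → meets → excluded.
job4 [Tue 03:00, Thu 01:00] → overlaps → excluded.
job6 [Mon 23:00, Tue 12:00] → overlaps → excluded.
job7 [Mon 06:00, Thu 09:00] → overlaps → excluded.
job8 [Wed 19:00, Sat 12:00] → overlapped-by → excluded.
No candidates → none.

none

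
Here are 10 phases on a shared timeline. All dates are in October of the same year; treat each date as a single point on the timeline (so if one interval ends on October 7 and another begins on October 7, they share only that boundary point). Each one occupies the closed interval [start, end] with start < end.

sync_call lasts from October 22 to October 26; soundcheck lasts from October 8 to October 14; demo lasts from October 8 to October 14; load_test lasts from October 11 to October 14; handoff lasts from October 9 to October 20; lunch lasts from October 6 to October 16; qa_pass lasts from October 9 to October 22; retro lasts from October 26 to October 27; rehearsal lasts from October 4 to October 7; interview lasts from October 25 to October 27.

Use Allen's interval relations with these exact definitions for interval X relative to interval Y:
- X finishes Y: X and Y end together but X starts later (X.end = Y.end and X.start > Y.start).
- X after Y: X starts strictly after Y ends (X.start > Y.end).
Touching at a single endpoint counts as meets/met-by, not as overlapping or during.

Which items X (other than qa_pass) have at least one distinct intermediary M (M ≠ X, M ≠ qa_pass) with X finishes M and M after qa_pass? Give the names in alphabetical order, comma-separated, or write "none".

retro

Target qa_pass = [October 9, October 22].
Intermediaries M with M after qa_pass: interview, retro.
Via interview — items with X finishes interview: retro.
Via retro — items with X finishes retro: none.
Union: retro.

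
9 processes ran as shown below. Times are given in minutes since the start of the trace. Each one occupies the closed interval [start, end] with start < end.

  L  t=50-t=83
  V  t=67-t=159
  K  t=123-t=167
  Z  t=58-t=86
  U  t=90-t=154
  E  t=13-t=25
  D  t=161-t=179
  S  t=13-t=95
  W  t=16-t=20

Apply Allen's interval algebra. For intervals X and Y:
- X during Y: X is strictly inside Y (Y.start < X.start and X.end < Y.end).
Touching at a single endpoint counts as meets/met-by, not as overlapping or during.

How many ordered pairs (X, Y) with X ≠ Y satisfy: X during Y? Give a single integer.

Checking all 72 ordered pairs for relation 'during'; matching pairs in alphabetical order:
(L, S): L during S ✓
(U, V): U during V ✓
(W, E): W during E ✓
(W, S): W during S ✓
(Z, S): Z during S ✓
Count: 5.

5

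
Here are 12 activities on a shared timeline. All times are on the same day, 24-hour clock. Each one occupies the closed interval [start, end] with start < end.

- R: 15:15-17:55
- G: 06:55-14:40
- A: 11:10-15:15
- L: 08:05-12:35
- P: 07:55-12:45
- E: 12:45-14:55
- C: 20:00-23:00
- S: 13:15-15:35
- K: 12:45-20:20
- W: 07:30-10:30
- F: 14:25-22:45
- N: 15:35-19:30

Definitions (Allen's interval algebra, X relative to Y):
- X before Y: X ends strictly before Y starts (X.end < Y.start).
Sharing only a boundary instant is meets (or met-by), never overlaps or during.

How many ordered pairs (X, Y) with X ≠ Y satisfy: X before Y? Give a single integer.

Checking all 132 ordered pairs for relation 'before'; matching pairs in alphabetical order:
(A, C): A before C ✓
(A, N): A before N ✓
(E, C): E before C ✓
(E, N): E before N ✓
(E, R): E before R ✓
(G, C): G before C ✓
(G, N): G before N ✓
(G, R): G before R ✓
(L, C): L before C ✓
(L, E): L before E ✓
(L, F): L before F ✓
(L, K): L before K ✓
(L, N): L before N ✓
(L, R): L before R ✓
(L, S): L before S ✓
(N, C): N before C ✓
(P, C): P before C ✓
(P, F): P before F ✓
(P, N): P before N ✓
(P, R): P before R ✓
(P, S): P before S ✓
(R, C): R before C ✓
(S, C): S before C ✓
(W, A): W before A ✓
... plus 7 further pairs not listed.
Count: 31.

31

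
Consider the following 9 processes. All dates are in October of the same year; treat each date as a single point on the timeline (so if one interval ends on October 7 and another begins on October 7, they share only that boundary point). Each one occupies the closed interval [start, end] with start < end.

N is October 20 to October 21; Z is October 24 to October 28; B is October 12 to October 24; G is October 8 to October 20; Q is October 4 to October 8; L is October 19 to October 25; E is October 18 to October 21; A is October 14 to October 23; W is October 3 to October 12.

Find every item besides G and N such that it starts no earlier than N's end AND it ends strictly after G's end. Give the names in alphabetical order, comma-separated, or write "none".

Conditions: its start is no earlier than N's end (X.start >= October 21) AND its end is strictly after G's end (X.end > October 20).
A: start October 14 >= October 21? ✗; end October 23 > October 20? ✓ → no.
B: start October 12 >= October 21? ✗; end October 24 > October 20? ✓ → no.
E: start October 18 >= October 21? ✗; end October 21 > October 20? ✓ → no.
L: start October 19 >= October 21? ✗; end October 25 > October 20? ✓ → no.
Q: start October 4 >= October 21? ✗; end October 8 > October 20? ✗ → no.
W: start October 3 >= October 21? ✗; end October 12 > October 20? ✗ → no.
Z: start October 24 >= October 21? ✓; end October 28 > October 20? ✓ → yes.
Result: Z.

Z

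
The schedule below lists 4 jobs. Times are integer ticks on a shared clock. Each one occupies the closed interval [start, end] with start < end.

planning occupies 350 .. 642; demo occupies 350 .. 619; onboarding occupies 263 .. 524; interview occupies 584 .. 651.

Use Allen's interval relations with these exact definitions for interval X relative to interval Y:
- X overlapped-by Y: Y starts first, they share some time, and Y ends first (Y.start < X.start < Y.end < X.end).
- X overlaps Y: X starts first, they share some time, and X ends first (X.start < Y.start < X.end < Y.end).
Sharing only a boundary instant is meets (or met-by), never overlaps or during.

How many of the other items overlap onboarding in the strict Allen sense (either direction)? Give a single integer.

2

Target onboarding = [263, 524].
demo [350, 619] → overlapped-by → counts.
interview [584, 651] → after → no.
planning [350, 642] → overlapped-by → counts.
Total: 2.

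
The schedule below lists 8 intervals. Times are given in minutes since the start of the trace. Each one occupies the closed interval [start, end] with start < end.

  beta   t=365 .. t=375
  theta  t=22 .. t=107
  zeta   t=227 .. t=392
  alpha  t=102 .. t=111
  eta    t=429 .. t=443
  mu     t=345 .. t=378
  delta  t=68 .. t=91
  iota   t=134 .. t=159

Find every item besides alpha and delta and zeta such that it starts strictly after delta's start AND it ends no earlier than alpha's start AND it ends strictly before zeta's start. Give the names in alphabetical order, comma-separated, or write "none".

iota

Conditions: its start is strictly after delta's start (X.start > t=68) AND its end is no earlier than alpha's start (X.end >= t=102) AND its end is strictly before zeta's start (X.end < t=227).
beta: start t=365 > t=68? ✓; end t=375 >= t=102? ✓; end t=375 < t=227? ✗ → no.
eta: start t=429 > t=68? ✓; end t=443 >= t=102? ✓; end t=443 < t=227? ✗ → no.
iota: start t=134 > t=68? ✓; end t=159 >= t=102? ✓; end t=159 < t=227? ✓ → yes.
mu: start t=345 > t=68? ✓; end t=378 >= t=102? ✓; end t=378 < t=227? ✗ → no.
theta: start t=22 > t=68? ✗; end t=107 >= t=102? ✓; end t=107 < t=227? ✓ → no.
Result: iota.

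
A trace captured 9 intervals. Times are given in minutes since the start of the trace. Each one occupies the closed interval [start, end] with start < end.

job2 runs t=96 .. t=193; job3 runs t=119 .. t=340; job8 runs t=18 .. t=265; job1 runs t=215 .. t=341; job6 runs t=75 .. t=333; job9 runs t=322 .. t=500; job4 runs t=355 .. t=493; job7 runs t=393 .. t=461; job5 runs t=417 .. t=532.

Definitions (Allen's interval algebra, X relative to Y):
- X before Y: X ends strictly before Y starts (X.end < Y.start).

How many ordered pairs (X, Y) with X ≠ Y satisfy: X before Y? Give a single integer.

18

Checking all 72 ordered pairs for relation 'before'; matching pairs in alphabetical order:
(job1, job4): job1 before job4 ✓
(job1, job5): job1 before job5 ✓
(job1, job7): job1 before job7 ✓
(job2, job1): job2 before job1 ✓
(job2, job4): job2 before job4 ✓
(job2, job5): job2 before job5 ✓
(job2, job7): job2 before job7 ✓
(job2, job9): job2 before job9 ✓
(job3, job4): job3 before job4 ✓
(job3, job5): job3 before job5 ✓
(job3, job7): job3 before job7 ✓
(job6, job4): job6 before job4 ✓
(job6, job5): job6 before job5 ✓
(job6, job7): job6 before job7 ✓
(job8, job4): job8 before job4 ✓
(job8, job5): job8 before job5 ✓
(job8, job7): job8 before job7 ✓
(job8, job9): job8 before job9 ✓
Count: 18.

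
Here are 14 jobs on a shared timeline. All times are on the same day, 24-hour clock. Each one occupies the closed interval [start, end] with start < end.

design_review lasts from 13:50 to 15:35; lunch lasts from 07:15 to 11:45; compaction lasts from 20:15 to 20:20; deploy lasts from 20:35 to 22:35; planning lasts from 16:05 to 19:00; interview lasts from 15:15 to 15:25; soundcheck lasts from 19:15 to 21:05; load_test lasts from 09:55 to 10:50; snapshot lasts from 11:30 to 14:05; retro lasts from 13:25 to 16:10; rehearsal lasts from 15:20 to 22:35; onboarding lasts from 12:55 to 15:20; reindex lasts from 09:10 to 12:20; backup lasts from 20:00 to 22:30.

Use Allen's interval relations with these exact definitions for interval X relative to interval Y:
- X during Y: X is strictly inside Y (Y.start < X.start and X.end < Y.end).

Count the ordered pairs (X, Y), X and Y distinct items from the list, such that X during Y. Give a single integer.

11

Checking all 182 ordered pairs for relation 'during'; matching pairs in alphabetical order:
(backup, rehearsal): backup during rehearsal ✓
(compaction, backup): compaction during backup ✓
(compaction, rehearsal): compaction during rehearsal ✓
(compaction, soundcheck): compaction during soundcheck ✓
(design_review, retro): design_review during retro ✓
(interview, design_review): interview during design_review ✓
(interview, retro): interview during retro ✓
(load_test, lunch): load_test during lunch ✓
(load_test, reindex): load_test during reindex ✓
(planning, rehearsal): planning during rehearsal ✓
(soundcheck, rehearsal): soundcheck during rehearsal ✓
Count: 11.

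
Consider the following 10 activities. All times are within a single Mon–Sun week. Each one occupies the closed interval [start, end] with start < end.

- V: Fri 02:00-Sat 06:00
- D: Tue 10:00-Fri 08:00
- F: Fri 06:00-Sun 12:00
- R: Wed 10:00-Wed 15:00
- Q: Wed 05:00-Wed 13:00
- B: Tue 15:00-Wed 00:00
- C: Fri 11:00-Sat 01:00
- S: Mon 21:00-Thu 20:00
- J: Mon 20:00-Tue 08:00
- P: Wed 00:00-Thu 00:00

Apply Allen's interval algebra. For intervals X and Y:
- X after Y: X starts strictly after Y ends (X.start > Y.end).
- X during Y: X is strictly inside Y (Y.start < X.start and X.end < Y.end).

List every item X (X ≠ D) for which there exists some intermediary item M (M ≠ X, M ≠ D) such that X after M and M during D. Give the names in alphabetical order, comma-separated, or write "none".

Target D = [Tue 10:00, Fri 08:00].
Intermediaries M with M during D: B, P, Q, R.
Via B — items with X after B: C, F, Q, R, V.
Via P — items with X after P: C, F, V.
Via Q — items with X after Q: C, F, V.
Via R — items with X after R: C, F, V.
Union: C, F, Q, R, V.

C, F, Q, R, V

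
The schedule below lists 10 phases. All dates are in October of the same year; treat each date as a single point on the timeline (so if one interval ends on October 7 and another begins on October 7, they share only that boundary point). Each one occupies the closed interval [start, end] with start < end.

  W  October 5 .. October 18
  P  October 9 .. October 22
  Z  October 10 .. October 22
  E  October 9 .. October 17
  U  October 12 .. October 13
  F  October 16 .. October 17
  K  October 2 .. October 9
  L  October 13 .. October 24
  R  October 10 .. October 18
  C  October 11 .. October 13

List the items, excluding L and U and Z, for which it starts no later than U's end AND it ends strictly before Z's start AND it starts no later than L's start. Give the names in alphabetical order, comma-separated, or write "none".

K

Conditions: its start is no later than U's end (X.start <= October 13) AND its end is strictly before Z's start (X.end < October 10) AND its start is no later than L's start (X.start <= October 13).
C: start October 11 <= October 13? ✓; end October 13 < October 10? ✗; start October 11 <= October 13? ✓ → no.
E: start October 9 <= October 13? ✓; end October 17 < October 10? ✗; start October 9 <= October 13? ✓ → no.
F: start October 16 <= October 13? ✗; end October 17 < October 10? ✗; start October 16 <= October 13? ✗ → no.
K: start October 2 <= October 13? ✓; end October 9 < October 10? ✓; start October 2 <= October 13? ✓ → yes.
P: start October 9 <= October 13? ✓; end October 22 < October 10? ✗; start October 9 <= October 13? ✓ → no.
R: start October 10 <= October 13? ✓; end October 18 < October 10? ✗; start October 10 <= October 13? ✓ → no.
W: start October 5 <= October 13? ✓; end October 18 < October 10? ✗; start October 5 <= October 13? ✓ → no.
Result: K.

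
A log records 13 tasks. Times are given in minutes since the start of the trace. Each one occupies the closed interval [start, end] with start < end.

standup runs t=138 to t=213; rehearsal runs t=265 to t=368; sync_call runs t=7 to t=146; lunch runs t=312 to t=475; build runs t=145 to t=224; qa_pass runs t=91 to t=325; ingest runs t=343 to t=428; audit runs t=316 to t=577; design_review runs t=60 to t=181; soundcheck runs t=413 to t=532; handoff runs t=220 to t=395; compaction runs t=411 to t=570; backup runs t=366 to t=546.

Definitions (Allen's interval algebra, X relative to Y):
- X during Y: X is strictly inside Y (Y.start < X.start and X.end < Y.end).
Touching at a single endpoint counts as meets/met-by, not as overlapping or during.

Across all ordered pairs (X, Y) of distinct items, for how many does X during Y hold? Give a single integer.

10

Checking all 156 ordered pairs for relation 'during'; matching pairs in alphabetical order:
(backup, audit): backup during audit ✓
(build, qa_pass): build during qa_pass ✓
(compaction, audit): compaction during audit ✓
(ingest, audit): ingest during audit ✓
(ingest, lunch): ingest during lunch ✓
(rehearsal, handoff): rehearsal during handoff ✓
(soundcheck, audit): soundcheck during audit ✓
(soundcheck, backup): soundcheck during backup ✓
(soundcheck, compaction): soundcheck during compaction ✓
(standup, qa_pass): standup during qa_pass ✓
Count: 10.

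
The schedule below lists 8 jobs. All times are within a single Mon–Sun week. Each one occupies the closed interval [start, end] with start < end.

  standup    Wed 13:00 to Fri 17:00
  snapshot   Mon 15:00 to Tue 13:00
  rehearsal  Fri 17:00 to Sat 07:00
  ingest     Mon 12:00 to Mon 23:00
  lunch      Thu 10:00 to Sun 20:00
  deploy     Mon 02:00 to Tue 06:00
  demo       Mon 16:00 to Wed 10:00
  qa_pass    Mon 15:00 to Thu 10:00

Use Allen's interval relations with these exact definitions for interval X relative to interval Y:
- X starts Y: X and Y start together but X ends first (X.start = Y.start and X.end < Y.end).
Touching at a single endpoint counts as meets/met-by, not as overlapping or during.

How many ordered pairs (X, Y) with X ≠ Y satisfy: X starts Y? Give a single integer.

1

Checking all 56 ordered pairs for relation 'starts'; matching pairs in alphabetical order:
(snapshot, qa_pass): snapshot starts qa_pass ✓
Count: 1.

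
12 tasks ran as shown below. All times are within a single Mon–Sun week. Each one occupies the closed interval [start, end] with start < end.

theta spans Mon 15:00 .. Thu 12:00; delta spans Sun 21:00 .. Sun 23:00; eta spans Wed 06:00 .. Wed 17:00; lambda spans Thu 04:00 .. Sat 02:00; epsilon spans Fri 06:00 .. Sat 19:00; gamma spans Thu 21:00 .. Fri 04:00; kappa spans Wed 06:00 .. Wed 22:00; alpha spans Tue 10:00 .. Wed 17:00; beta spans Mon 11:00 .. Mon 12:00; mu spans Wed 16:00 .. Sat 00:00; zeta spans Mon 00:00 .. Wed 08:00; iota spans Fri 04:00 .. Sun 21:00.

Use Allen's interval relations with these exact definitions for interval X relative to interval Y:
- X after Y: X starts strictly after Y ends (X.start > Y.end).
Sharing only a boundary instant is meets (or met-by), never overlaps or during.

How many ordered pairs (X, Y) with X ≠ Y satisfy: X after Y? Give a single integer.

Checking all 132 ordered pairs for relation 'after'; matching pairs in alphabetical order:
(alpha, beta): alpha after beta ✓
(delta, alpha): delta after alpha ✓
(delta, beta): delta after beta ✓
(delta, epsilon): delta after epsilon ✓
(delta, eta): delta after eta ✓
(delta, gamma): delta after gamma ✓
(delta, kappa): delta after kappa ✓
(delta, lambda): delta after lambda ✓
(delta, mu): delta after mu ✓
(delta, theta): delta after theta ✓
(delta, zeta): delta after zeta ✓
(epsilon, alpha): epsilon after alpha ✓
(epsilon, beta): epsilon after beta ✓
(epsilon, eta): epsilon after eta ✓
(epsilon, gamma): epsilon after gamma ✓
(epsilon, kappa): epsilon after kappa ✓
(epsilon, theta): epsilon after theta ✓
(epsilon, zeta): epsilon after zeta ✓
(eta, beta): eta after beta ✓
(gamma, alpha): gamma after alpha ✓
(gamma, beta): gamma after beta ✓
(gamma, eta): gamma after eta ✓
(gamma, kappa): gamma after kappa ✓
(gamma, theta): gamma after theta ✓
... plus 16 further pairs not listed.
Count: 40.

40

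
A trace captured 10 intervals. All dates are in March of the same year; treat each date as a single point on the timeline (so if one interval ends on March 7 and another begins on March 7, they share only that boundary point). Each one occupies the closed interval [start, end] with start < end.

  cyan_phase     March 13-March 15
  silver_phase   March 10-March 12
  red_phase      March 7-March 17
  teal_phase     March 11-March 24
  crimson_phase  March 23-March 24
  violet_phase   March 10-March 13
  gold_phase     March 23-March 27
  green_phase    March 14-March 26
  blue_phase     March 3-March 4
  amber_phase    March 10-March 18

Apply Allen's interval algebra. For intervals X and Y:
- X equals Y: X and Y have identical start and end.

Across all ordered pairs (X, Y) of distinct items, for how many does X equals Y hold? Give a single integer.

0

Checking all 90 ordered pairs for relation 'equals'; matching pairs in alphabetical order:
No pair satisfies it.
Count: 0.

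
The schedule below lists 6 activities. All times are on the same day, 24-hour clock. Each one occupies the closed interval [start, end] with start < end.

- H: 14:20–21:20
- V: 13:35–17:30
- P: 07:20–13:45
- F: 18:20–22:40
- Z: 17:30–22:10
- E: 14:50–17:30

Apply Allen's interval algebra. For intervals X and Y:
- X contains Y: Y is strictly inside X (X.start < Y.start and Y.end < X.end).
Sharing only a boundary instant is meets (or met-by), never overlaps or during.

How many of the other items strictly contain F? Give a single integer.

Target F = [18:20, 22:40].
E [14:50, 17:30] → before → no.
H [14:20, 21:20] → overlaps → no.
P [07:20, 13:45] → before → no.
V [13:35, 17:30] → before → no.
Z [17:30, 22:10] → overlaps → no.
Total: 0.

0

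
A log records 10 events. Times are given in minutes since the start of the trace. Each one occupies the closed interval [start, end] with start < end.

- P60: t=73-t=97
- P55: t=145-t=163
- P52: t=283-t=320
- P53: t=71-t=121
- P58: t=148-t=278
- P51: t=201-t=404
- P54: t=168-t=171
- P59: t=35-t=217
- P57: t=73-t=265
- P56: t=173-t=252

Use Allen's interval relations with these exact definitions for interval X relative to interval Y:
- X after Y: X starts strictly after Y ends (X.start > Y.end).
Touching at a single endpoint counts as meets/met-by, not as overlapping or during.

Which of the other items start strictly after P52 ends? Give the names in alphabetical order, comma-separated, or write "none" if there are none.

none

Target P52 = [t=283, t=320].
P51 [t=201, t=404] → contains → no.
P53 [t=71, t=121] → before → no.
P54 [t=168, t=171] → before → no.
P55 [t=145, t=163] → before → no.
P56 [t=173, t=252] → before → no.
P57 [t=73, t=265] → before → no.
P58 [t=148, t=278] → before → no.
P59 [t=35, t=217] → before → no.
P60 [t=73, t=97] → before → no.
Result: none.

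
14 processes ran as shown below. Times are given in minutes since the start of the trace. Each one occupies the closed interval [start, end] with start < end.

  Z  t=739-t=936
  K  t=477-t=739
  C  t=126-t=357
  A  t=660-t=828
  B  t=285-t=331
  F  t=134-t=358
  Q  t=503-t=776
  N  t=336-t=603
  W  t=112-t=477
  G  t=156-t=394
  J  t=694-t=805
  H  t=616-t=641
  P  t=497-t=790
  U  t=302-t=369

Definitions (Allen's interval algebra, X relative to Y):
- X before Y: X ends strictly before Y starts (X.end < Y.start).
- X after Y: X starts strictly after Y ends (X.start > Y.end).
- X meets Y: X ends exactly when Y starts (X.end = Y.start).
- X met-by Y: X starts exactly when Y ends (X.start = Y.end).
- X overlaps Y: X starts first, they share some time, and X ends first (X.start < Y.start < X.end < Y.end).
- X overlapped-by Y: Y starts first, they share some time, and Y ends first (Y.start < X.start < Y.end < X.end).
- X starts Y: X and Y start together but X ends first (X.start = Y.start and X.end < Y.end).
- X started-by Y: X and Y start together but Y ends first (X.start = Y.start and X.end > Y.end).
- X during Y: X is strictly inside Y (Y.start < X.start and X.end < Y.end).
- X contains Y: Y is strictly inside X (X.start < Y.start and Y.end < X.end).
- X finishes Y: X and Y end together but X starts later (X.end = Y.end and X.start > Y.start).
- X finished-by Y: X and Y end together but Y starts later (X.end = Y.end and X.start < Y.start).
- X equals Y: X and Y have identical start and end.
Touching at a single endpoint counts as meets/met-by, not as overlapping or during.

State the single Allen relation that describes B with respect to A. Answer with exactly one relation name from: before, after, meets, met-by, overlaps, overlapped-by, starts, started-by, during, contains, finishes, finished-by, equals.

B = [t=285, t=331]; A = [t=660, t=828].
Compare endpoints: B.start < A.start, B.start < A.end, B.end < A.start, B.end < A.end.
That pattern is 'before'.

before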